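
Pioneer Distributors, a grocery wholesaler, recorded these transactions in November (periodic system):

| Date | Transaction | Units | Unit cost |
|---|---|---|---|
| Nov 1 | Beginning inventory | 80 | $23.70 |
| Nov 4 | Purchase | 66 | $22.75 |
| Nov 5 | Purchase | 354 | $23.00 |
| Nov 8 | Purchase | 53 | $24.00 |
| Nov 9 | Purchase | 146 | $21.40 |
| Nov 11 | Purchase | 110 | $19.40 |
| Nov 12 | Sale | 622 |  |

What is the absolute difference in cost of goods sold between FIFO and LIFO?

$558.70

FIFO COGS: 80 @ $23.70 + 66 @ $22.75 + 354 @ $23.00 + 53 @ $24.00 + 69 @ $21.40 = $14,288.10
LIFO COGS: 110 @ $19.40 + 146 @ $21.40 + 53 @ $24.00 + 313 @ $23.00 = $13,729.40
Difference = |$14,288.10 − $13,729.40| = $558.70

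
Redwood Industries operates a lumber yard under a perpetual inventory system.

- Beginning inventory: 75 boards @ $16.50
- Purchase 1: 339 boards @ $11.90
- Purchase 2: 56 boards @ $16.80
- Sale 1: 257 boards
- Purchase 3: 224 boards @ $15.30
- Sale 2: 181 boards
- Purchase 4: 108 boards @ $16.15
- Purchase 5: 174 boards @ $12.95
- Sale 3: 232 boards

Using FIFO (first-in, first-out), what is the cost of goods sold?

COGS = $9,272.40

Sale 1 (257) [FIFO — oldest first]: 75 @ $16.50 + 182 @ $11.90 = $3,403.30
Sale 2 (181) [FIFO — oldest first]: 157 @ $11.90 + 24 @ $16.80 = $2,271.50
Sale 3 (232) [FIFO — oldest first]: 32 @ $16.80 + 200 @ $15.30 = $3,597.60
Total COGS = $3,403.30 + $2,271.50 + $3,597.60 = $9,272.40
Ending inventory: 24 @ $15.30 + 108 @ $16.15 + 174 @ $12.95 = $4,364.70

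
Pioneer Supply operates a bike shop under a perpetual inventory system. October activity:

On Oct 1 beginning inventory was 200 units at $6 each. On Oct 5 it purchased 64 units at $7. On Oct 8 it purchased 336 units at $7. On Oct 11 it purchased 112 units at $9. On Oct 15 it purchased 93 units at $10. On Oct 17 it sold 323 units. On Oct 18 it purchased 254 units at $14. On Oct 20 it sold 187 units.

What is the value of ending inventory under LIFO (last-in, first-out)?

Ending inventory = $4,112

Oct 17, 323 sold [LIFO — newest first]: 93 @ $10 + 112 @ $9 + 118 @ $7 = $2,764
Oct 20, 187 sold [LIFO — newest first]: 187 @ $14 = $2,618
Total COGS = $2,764 + $2,618 = $5,382
Ending inventory: 200 @ $6 + 64 @ $7 + 218 @ $7 + 67 @ $14 = $4,112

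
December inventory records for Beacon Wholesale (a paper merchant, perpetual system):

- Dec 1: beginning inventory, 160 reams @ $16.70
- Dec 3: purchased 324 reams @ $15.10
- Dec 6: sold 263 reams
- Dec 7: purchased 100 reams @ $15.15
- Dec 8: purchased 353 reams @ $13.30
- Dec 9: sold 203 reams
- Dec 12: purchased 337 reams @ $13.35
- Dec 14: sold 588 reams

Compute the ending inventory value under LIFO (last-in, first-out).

Ending inventory = $3,578.00

Dec 6, 263 sold [LIFO — newest first]: 263 @ $15.10 = $3,971.30
Dec 9, 203 sold [LIFO — newest first]: 203 @ $13.30 = $2,699.90
Dec 14, 588 sold [LIFO — newest first]: 337 @ $13.35 + 150 @ $13.30 + 100 @ $15.15 + 1 @ $15.10 = $8,024.05
Total COGS = $3,971.30 + $2,699.90 + $8,024.05 = $14,695.25
Ending inventory: 160 @ $16.70 + 60 @ $15.10 = $3,578.00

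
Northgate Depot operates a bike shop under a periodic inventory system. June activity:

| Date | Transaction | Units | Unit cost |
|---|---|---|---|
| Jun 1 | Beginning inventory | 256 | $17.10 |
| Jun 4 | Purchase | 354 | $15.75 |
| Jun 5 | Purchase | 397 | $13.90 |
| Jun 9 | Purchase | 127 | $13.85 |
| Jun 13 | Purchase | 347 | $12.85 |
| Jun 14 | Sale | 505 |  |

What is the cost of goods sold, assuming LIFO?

COGS = $6,648.80

Jun 14, 505 sold [LIFO — newest first]: 347 @ $12.85 + 127 @ $13.85 + 31 @ $13.90 = $6,648.80
Ending inventory: 256 @ $17.10 + 354 @ $15.75 + 366 @ $13.90 = $15,040.50
Check: goods available $21,689.30 = COGS $6,648.80 + ending $15,040.50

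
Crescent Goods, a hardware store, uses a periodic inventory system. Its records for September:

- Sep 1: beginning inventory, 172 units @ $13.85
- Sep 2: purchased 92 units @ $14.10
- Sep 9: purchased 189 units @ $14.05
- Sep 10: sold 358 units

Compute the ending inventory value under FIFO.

Ending inventory = $1,334.75

Sep 10, 358 sold [FIFO — oldest first]: 172 @ $13.85 + 92 @ $14.10 + 94 @ $14.05 = $5,000.10
Ending inventory: 95 @ $14.05 = $1,334.75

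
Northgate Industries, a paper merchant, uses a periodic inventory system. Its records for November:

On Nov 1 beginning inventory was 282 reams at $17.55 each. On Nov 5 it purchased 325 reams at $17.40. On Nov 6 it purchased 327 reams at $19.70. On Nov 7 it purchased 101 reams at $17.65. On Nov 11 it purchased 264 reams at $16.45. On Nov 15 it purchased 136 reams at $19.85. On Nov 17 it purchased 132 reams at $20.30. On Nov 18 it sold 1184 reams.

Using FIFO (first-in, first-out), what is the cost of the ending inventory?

Ending inventory = $7,270.95

Nov 18, 1184 sold [FIFO — oldest first]: 282 @ $17.55 + 325 @ $17.40 + 327 @ $19.70 + 101 @ $17.65 + 149 @ $16.45 = $21,279.70
Ending inventory: 115 @ $16.45 + 136 @ $19.85 + 132 @ $20.30 = $7,270.95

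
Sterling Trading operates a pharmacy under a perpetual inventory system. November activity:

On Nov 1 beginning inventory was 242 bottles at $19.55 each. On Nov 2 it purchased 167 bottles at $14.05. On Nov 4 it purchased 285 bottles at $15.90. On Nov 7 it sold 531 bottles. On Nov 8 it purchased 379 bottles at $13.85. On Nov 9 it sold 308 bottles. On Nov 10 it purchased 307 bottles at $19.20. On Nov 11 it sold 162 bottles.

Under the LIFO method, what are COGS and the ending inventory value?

Nov 7, 531 sold [LIFO — newest first]: 285 @ $15.90 + 167 @ $14.05 + 79 @ $19.55 = $8,422.30
Nov 9, 308 sold [LIFO — newest first]: 308 @ $13.85 = $4,265.80
Nov 11, 162 sold [LIFO — newest first]: 162 @ $19.20 = $3,110.40
Total COGS = $8,422.30 + $4,265.80 + $3,110.40 = $15,798.50
Ending inventory: 163 @ $19.55 + 71 @ $13.85 + 145 @ $19.20 = $6,954.00
Check: goods available $22,752.50 = COGS $15,798.50 + ending $6,954.00

COGS = $15,798.50; ending inventory = $6,954.00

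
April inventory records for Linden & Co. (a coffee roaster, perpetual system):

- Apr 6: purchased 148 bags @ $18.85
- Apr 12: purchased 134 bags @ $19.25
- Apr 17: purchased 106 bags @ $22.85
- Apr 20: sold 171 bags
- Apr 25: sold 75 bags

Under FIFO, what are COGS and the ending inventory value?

COGS = $4,676.30; ending inventory = $3,115.10

Apr 20, 171 sold [FIFO — oldest first]: 148 @ $18.85 + 23 @ $19.25 = $3,232.55
Apr 25, 75 sold [FIFO — oldest first]: 75 @ $19.25 = $1,443.75
Total COGS = $3,232.55 + $1,443.75 = $4,676.30
Ending inventory: 36 @ $19.25 + 106 @ $22.85 = $3,115.10
Check: goods available $7,791.40 = COGS $4,676.30 + ending $3,115.10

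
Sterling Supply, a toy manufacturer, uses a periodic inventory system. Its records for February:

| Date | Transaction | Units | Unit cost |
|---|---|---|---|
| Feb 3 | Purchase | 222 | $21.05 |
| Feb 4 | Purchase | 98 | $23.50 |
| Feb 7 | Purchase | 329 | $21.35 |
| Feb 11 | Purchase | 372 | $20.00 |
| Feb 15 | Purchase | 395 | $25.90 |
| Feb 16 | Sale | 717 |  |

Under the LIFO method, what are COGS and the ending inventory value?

COGS = $16,670.50; ending inventory = $15,000.25

Feb 16, 717 sold [LIFO — newest first]: 395 @ $25.90 + 322 @ $20.00 = $16,670.50
Ending inventory: 222 @ $21.05 + 98 @ $23.50 + 329 @ $21.35 + 50 @ $20.00 = $15,000.25
Check: goods available $31,670.75 = COGS $16,670.50 + ending $15,000.25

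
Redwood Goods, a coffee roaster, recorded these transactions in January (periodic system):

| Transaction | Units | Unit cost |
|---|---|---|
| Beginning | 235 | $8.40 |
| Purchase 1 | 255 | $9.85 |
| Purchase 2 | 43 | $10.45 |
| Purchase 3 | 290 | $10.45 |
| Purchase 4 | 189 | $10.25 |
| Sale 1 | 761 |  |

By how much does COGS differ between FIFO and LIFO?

$453.55

FIFO COGS: 235 @ $8.40 + 255 @ $9.85 + 43 @ $10.45 + 228 @ $10.45 = $7,317.70
LIFO COGS: 189 @ $10.25 + 290 @ $10.45 + 43 @ $10.45 + 239 @ $9.85 = $7,771.25
Difference = |$7,317.70 − $7,771.25| = $453.55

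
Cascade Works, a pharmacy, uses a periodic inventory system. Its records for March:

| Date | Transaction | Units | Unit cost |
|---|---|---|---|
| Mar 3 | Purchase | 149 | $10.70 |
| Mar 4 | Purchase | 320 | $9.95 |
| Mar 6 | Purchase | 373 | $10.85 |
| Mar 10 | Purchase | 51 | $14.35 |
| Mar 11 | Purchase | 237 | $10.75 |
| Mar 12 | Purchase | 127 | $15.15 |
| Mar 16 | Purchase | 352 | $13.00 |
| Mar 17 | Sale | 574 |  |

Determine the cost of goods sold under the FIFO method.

Mar 17, 574 sold [FIFO — oldest first]: 149 @ $10.70 + 320 @ $9.95 + 105 @ $10.85 = $5,917.55
Ending inventory: 268 @ $10.85 + 51 @ $14.35 + 237 @ $10.75 + 127 @ $15.15 + 352 @ $13.00 = $12,687.45

COGS = $5,917.55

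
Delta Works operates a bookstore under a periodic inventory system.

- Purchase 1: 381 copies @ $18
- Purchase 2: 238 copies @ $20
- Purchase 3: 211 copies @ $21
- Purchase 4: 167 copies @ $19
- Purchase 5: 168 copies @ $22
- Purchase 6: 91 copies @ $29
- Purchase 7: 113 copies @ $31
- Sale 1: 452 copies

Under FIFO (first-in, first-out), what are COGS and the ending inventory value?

Sale 1 (452) [FIFO — oldest first]: 381 @ $18 + 71 @ $20 = $8,278
Ending inventory: 167 @ $20 + 211 @ $21 + 167 @ $19 + 168 @ $22 + 91 @ $29 + 113 @ $31 = $20,782
Check: goods available $29,060 = COGS $8,278 + ending $20,782

COGS = $8,278; ending inventory = $20,782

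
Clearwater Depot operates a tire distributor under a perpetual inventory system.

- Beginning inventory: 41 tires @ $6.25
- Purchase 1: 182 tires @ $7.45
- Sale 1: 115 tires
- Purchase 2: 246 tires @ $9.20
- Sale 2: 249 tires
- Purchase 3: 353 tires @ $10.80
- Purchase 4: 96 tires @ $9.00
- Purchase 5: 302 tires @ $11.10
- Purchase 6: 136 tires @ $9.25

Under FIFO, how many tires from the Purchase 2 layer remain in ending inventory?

105

Sale 1 (115) [FIFO — oldest first]: 41 @ $6.25 + 74 @ $7.45 = $807.55
Sale 2 (249) [FIFO — oldest first]: 108 @ $7.45 + 141 @ $9.20 = $2,101.80
Total COGS = $807.55 + $2,101.80 = $2,909.35
Ending inventory: 105 @ $9.20 + 353 @ $10.80 + 96 @ $9.00 + 302 @ $11.10 + 136 @ $9.25 = $10,252.60
Check: goods available $13,161.95 = COGS $2,909.35 + ending $10,252.60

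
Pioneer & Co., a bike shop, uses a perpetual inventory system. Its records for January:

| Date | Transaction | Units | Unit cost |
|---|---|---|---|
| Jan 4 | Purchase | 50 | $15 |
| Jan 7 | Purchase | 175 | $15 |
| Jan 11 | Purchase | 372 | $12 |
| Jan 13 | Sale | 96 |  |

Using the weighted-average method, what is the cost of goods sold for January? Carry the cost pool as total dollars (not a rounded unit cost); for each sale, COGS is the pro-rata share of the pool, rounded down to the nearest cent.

COGS = $1,260.54

After Jan 4: 50 on hand, pool $750.00 (≈ $15.0000 each)
After Jan 7: 225 on hand, pool $3,375.00 (≈ $15.0000 each)
After Jan 11: 597 on hand, pool $7,839.00 (≈ $13.1307 each)
Jan 13, sell 96: 96/597 × $7,839.00 → $1,260.54
Ending inventory (cost pool remaining) = $6,578.46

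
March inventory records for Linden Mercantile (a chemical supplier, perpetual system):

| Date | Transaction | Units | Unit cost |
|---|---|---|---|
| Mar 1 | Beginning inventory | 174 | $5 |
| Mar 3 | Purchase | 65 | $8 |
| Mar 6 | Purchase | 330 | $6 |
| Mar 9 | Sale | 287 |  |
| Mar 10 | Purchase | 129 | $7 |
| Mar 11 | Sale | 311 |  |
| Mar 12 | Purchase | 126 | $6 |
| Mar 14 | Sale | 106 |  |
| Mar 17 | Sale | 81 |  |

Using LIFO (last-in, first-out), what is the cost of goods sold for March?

Mar 9, 287 sold [LIFO — newest first]: 287 @ $6 = $1,722
Mar 11, 311 sold [LIFO — newest first]: 129 @ $7 + 43 @ $6 + 65 @ $8 + 74 @ $5 = $2,051
Mar 14, 106 sold [LIFO — newest first]: 106 @ $6 = $636
Mar 17, 81 sold [LIFO — newest first]: 20 @ $6 + 61 @ $5 = $425
Total COGS = $1,722 + $2,051 + $636 + $425 = $4,834
Ending inventory: 39 @ $5 = $195

COGS = $4,834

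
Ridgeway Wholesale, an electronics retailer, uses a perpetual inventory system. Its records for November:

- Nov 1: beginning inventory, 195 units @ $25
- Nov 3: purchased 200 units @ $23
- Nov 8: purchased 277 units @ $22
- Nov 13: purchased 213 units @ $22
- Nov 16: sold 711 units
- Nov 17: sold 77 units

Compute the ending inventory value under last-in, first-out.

Ending inventory = $2,425

Nov 16, 711 sold [LIFO — newest first]: 213 @ $22 + 277 @ $22 + 200 @ $23 + 21 @ $25 = $15,905
Nov 17, 77 sold [LIFO — newest first]: 77 @ $25 = $1,925
Total COGS = $15,905 + $1,925 = $17,830
Ending inventory: 97 @ $25 = $2,425
Check: goods available $20,255 = COGS $17,830 + ending $2,425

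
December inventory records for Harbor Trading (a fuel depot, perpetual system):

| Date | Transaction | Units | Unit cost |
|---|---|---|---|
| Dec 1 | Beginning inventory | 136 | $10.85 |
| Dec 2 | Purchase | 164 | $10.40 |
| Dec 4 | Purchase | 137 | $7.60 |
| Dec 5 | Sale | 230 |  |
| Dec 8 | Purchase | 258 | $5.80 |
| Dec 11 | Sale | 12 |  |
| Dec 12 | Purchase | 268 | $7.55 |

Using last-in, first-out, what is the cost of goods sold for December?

Dec 5, 230 sold [LIFO — newest first]: 137 @ $7.60 + 93 @ $10.40 = $2,008.40
Dec 11, 12 sold [LIFO — newest first]: 12 @ $5.80 = $69.60
Total COGS = $2,008.40 + $69.60 = $2,078.00
Ending inventory: 136 @ $10.85 + 71 @ $10.40 + 246 @ $5.80 + 268 @ $7.55 = $5,664.20
Check: goods available $7,742.20 = COGS $2,078.00 + ending $5,664.20

COGS = $2,078.00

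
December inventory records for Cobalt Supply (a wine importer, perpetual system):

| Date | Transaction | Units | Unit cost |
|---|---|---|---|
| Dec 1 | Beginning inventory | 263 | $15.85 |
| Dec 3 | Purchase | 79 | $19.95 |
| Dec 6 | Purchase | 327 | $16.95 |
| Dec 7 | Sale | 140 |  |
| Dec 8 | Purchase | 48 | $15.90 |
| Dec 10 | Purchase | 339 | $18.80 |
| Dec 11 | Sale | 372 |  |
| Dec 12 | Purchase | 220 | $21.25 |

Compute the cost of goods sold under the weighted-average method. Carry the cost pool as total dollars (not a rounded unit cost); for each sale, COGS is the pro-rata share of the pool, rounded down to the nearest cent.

COGS = $8,884.88

After Dec 1: 263 on hand, pool $4,168.55 (≈ $15.8500 each)
After Dec 3: 342 on hand, pool $5,744.60 (≈ $16.7971 each)
After Dec 6: 669 on hand, pool $11,287.25 (≈ $16.8718 each)
Dec 7, sell 140: 140/669 × $11,287.25 → $2,362.05
After Dec 8: 577 on hand, pool $9,688.40 (≈ $16.7910 each)
After Dec 10: 916 on hand, pool $16,061.60 (≈ $17.5345 each)
Dec 11, sell 372: 372/916 × $16,061.60 → $6,522.83
After Dec 12: 764 on hand, pool $14,213.77 (≈ $18.6044 each)
Total COGS = $2,362.05 + $6,522.83 = $8,884.88
Ending inventory (cost pool remaining) = $14,213.77
Check: goods available $23,098.65 = COGS $8,884.88 + ending $14,213.77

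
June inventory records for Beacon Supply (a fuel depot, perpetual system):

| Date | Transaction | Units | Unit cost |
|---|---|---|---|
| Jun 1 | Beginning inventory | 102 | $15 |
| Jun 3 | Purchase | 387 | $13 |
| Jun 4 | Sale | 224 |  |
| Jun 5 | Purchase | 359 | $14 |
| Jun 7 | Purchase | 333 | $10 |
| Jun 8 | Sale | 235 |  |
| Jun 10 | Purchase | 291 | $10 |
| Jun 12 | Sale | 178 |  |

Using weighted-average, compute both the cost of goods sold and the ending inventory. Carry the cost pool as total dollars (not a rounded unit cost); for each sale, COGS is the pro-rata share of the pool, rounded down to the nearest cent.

COGS = $8,020.84; ending inventory = $9,806.16

After Jun 1: 102 on hand, pool $1,530.00 (≈ $15.0000 each)
After Jun 3: 489 on hand, pool $6,561.00 (≈ $13.4172 each)
Jun 4, sell 224: 224/489 × $6,561.00 → $3,005.44
After Jun 5: 624 on hand, pool $8,581.56 (≈ $13.7525 each)
After Jun 7: 957 on hand, pool $11,911.56 (≈ $12.4468 each)
Jun 8, sell 235: 235/957 × $11,911.56 → $2,924.99
After Jun 10: 1013 on hand, pool $11,896.57 (≈ $11.7439 each)
Jun 12, sell 178: 178/1013 × $11,896.57 → $2,090.41
Total COGS = $3,005.44 + $2,924.99 + $2,090.41 = $8,020.84
Ending inventory (cost pool remaining) = $9,806.16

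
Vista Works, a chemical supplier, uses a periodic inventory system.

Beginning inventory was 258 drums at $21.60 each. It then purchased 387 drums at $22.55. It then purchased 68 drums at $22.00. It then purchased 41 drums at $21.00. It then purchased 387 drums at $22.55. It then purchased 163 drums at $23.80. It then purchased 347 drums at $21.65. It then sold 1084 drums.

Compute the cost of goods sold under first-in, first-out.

COGS = $24,098.15

Sale 1 (1084) [FIFO — oldest first]: 258 @ $21.60 + 387 @ $22.55 + 68 @ $22.00 + 41 @ $21.00 + 330 @ $22.55 = $24,098.15
Ending inventory: 57 @ $22.55 + 163 @ $23.80 + 347 @ $21.65 = $12,677.30
Check: goods available $36,775.45 = COGS $24,098.15 + ending $12,677.30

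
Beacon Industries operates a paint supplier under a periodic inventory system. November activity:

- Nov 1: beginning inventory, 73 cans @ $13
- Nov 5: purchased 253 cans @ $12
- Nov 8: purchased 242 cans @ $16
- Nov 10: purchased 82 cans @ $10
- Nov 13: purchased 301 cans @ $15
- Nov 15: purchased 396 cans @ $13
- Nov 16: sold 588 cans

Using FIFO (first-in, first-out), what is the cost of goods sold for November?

COGS = $8,057

Nov 16, 588 sold [FIFO — oldest first]: 73 @ $13 + 253 @ $12 + 242 @ $16 + 20 @ $10 = $8,057
Ending inventory: 62 @ $10 + 301 @ $15 + 396 @ $13 = $10,283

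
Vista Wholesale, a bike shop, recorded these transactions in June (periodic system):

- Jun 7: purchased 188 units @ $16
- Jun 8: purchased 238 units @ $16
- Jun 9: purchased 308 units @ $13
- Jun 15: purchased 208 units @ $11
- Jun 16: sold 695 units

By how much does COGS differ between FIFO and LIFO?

FIFO COGS: 188 @ $16 + 238 @ $16 + 269 @ $13 = $10,313
LIFO COGS: 208 @ $11 + 308 @ $13 + 179 @ $16 = $9,156
Difference = |$10,313 − $9,156| = $1,157

$1,157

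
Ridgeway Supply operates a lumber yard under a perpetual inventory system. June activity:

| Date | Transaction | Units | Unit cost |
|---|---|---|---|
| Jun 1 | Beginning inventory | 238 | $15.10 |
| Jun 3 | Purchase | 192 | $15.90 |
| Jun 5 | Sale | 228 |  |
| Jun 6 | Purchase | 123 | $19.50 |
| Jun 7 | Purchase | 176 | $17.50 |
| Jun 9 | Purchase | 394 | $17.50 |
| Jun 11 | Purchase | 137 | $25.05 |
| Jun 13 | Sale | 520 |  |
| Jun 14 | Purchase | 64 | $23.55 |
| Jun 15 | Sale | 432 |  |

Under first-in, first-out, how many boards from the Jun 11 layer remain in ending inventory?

Jun 5, 228 sold [FIFO — oldest first]: 228 @ $15.10 = $3,442.80
Jun 13, 520 sold [FIFO — oldest first]: 10 @ $15.10 + 192 @ $15.90 + 123 @ $19.50 + 176 @ $17.50 + 19 @ $17.50 = $9,014.80
Jun 15, 432 sold [FIFO — oldest first]: 375 @ $17.50 + 57 @ $25.05 = $7,990.35
Total COGS = $3,442.80 + $9,014.80 + $7,990.35 = $20,447.95
Ending inventory: 80 @ $25.05 + 64 @ $23.55 = $3,511.20
Check: goods available $23,959.15 = COGS $20,447.95 + ending $3,511.20

80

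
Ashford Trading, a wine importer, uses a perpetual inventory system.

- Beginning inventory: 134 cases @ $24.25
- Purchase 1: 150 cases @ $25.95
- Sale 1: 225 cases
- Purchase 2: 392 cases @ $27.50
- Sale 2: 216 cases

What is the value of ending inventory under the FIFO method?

Sale 1 (225) [FIFO — oldest first]: 134 @ $24.25 + 91 @ $25.95 = $5,610.95
Sale 2 (216) [FIFO — oldest first]: 59 @ $25.95 + 157 @ $27.50 = $5,848.55
Total COGS = $5,610.95 + $5,848.55 = $11,459.50
Ending inventory: 235 @ $27.50 = $6,462.50
Check: goods available $17,922.00 = COGS $11,459.50 + ending $6,462.50

Ending inventory = $6,462.50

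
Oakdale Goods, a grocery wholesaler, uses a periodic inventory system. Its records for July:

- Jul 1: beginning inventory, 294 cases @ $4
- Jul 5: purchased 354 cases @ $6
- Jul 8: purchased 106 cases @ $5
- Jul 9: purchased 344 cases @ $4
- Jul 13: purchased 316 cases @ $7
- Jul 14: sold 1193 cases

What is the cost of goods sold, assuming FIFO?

COGS = $5,871

Jul 14, 1193 sold [FIFO — oldest first]: 294 @ $4 + 354 @ $6 + 106 @ $5 + 344 @ $4 + 95 @ $7 = $5,871
Ending inventory: 221 @ $7 = $1,547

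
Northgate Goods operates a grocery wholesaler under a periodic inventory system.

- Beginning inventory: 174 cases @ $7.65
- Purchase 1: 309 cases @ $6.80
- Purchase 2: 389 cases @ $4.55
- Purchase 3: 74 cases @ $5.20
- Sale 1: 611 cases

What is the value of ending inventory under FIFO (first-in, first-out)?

Sale 1 (611) [FIFO — oldest first]: 174 @ $7.65 + 309 @ $6.80 + 128 @ $4.55 = $4,014.70
Ending inventory: 261 @ $4.55 + 74 @ $5.20 = $1,572.35

Ending inventory = $1,572.35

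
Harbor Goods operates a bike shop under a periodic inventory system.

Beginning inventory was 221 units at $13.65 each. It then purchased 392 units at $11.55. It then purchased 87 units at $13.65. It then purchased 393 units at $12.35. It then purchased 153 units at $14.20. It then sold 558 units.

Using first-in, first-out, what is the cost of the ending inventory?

Sale 1 (558) [FIFO — oldest first]: 221 @ $13.65 + 337 @ $11.55 = $6,909.00
Ending inventory: 55 @ $11.55 + 87 @ $13.65 + 393 @ $12.35 + 153 @ $14.20 = $8,848.95

Ending inventory = $8,848.95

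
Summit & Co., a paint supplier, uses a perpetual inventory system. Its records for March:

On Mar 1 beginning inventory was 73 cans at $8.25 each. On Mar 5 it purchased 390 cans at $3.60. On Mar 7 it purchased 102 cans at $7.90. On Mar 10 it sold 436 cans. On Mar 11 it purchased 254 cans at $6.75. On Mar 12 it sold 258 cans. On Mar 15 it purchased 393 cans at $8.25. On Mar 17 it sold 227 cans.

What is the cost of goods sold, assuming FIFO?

COGS = $5,368.05

Mar 10, 436 sold [FIFO — oldest first]: 73 @ $8.25 + 363 @ $3.60 = $1,909.05
Mar 12, 258 sold [FIFO — oldest first]: 27 @ $3.60 + 102 @ $7.90 + 129 @ $6.75 = $1,773.75
Mar 17, 227 sold [FIFO — oldest first]: 125 @ $6.75 + 102 @ $8.25 = $1,685.25
Total COGS = $1,909.05 + $1,773.75 + $1,685.25 = $5,368.05
Ending inventory: 291 @ $8.25 = $2,400.75
Check: goods available $7,768.80 = COGS $5,368.05 + ending $2,400.75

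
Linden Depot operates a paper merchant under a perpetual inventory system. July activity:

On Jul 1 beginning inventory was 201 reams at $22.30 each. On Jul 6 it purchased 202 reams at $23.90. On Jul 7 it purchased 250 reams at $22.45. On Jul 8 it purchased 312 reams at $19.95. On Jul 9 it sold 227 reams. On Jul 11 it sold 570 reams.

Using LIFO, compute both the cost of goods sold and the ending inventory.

Jul 9, 227 sold [LIFO — newest first]: 227 @ $19.95 = $4,528.65
Jul 11, 570 sold [LIFO — newest first]: 85 @ $19.95 + 250 @ $22.45 + 202 @ $23.90 + 33 @ $22.30 = $12,871.95
Total COGS = $4,528.65 + $12,871.95 = $17,400.60
Ending inventory: 168 @ $22.30 = $3,746.40
Check: goods available $21,147.00 = COGS $17,400.60 + ending $3,746.40

COGS = $17,400.60; ending inventory = $3,746.40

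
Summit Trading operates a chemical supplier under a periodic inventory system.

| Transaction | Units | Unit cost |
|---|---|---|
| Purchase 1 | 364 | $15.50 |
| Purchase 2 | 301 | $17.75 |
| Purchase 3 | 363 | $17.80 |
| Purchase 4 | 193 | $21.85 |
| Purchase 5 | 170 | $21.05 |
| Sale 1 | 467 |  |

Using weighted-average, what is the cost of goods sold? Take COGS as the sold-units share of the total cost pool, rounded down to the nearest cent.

Sale 1, sell 467: 467/1391 × $25,241.70 → $8,474.38
Ending inventory (cost pool remaining) = $16,767.32

COGS = $8,474.38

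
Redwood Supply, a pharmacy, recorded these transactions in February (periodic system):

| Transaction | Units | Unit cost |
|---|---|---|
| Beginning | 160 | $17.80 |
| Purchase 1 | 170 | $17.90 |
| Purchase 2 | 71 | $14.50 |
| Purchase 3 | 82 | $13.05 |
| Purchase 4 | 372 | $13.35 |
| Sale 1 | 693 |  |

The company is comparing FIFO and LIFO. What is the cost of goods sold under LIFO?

FIFO COGS: 160 @ $17.80 + 170 @ $17.90 + 71 @ $14.50 + 82 @ $13.05 + 210 @ $13.35 = $10,794.10
LIFO COGS: 372 @ $13.35 + 82 @ $13.05 + 71 @ $14.50 + 168 @ $17.90 = $10,073.00

COGS = $10,073.00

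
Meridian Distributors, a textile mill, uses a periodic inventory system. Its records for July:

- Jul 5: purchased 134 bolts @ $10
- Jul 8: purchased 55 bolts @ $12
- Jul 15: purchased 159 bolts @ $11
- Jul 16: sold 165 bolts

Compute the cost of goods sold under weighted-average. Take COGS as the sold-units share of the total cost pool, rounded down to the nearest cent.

COGS = $1,777.54

Jul 16, sell 165: 165/348 × $3,749.00 → $1,777.54
Ending inventory (cost pool remaining) = $1,971.46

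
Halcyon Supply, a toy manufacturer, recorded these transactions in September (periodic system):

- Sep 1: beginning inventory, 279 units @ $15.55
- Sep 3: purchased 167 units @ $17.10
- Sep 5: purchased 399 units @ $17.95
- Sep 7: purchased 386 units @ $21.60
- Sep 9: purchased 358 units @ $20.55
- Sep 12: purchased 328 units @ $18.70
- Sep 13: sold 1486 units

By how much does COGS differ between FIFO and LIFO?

$1,312.60

FIFO COGS: 279 @ $15.55 + 167 @ $17.10 + 399 @ $17.95 + 386 @ $21.60 + 255 @ $20.55 = $27,934.05
LIFO COGS: 328 @ $18.70 + 358 @ $20.55 + 386 @ $21.60 + 399 @ $17.95 + 15 @ $17.10 = $29,246.65
Difference = |$27,934.05 − $29,246.65| = $1,312.60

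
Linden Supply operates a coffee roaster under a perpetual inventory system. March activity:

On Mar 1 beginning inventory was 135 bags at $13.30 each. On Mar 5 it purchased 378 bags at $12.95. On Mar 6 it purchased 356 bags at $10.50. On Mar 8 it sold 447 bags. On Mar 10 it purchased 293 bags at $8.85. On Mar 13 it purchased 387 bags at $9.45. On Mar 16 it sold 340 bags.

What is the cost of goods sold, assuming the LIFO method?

COGS = $8,129.45

Mar 8, 447 sold [LIFO — newest first]: 356 @ $10.50 + 91 @ $12.95 = $4,916.45
Mar 16, 340 sold [LIFO — newest first]: 340 @ $9.45 = $3,213.00
Total COGS = $4,916.45 + $3,213.00 = $8,129.45
Ending inventory: 135 @ $13.30 + 287 @ $12.95 + 293 @ $8.85 + 47 @ $9.45 = $8,549.35
Check: goods available $16,678.80 = COGS $8,129.45 + ending $8,549.35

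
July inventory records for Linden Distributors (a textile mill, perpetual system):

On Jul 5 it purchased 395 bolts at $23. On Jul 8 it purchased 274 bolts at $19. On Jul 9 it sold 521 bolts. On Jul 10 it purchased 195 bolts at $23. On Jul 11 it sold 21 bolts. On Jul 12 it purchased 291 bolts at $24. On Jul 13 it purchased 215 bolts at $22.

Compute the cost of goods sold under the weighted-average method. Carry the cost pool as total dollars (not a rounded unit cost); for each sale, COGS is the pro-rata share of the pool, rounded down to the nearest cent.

After Jul 5: 395 on hand, pool $9,085.00 (≈ $23.0000 each)
After Jul 8: 669 on hand, pool $14,291.00 (≈ $21.3617 each)
Jul 9, sell 521: 521/669 × $14,291.00 → $11,129.46
After Jul 10: 343 on hand, pool $7,646.54 (≈ $22.2931 each)
Jul 11, sell 21: 21/343 × $7,646.54 → $468.15
After Jul 12: 613 on hand, pool $14,162.39 (≈ $23.1034 each)
After Jul 13: 828 on hand, pool $18,892.39 (≈ $22.8169 each)
Total COGS = $11,129.46 + $468.15 = $11,597.61
Ending inventory (cost pool remaining) = $18,892.39

COGS = $11,597.61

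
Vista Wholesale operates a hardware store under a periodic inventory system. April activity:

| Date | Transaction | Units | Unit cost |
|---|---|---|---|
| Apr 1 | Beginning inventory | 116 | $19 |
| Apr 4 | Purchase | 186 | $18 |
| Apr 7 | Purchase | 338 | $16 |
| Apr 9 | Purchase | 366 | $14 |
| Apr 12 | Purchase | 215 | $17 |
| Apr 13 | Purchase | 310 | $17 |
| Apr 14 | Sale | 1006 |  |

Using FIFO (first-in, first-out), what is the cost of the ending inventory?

Ending inventory = $8,925

Apr 14, 1006 sold [FIFO — oldest first]: 116 @ $19 + 186 @ $18 + 338 @ $16 + 366 @ $14 = $16,084
Ending inventory: 215 @ $17 + 310 @ $17 = $8,925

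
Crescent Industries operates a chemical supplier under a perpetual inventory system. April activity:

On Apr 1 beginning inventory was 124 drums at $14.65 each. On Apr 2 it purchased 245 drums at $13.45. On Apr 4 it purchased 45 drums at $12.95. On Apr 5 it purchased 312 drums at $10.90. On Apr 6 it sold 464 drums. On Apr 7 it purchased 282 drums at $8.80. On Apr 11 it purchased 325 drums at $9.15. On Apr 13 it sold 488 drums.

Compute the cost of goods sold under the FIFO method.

Apr 6, 464 sold [FIFO — oldest first]: 124 @ $14.65 + 245 @ $13.45 + 45 @ $12.95 + 50 @ $10.90 = $6,239.60
Apr 13, 488 sold [FIFO — oldest first]: 262 @ $10.90 + 226 @ $8.80 = $4,844.60
Total COGS = $6,239.60 + $4,844.60 = $11,084.20
Ending inventory: 56 @ $8.80 + 325 @ $9.15 = $3,466.55

COGS = $11,084.20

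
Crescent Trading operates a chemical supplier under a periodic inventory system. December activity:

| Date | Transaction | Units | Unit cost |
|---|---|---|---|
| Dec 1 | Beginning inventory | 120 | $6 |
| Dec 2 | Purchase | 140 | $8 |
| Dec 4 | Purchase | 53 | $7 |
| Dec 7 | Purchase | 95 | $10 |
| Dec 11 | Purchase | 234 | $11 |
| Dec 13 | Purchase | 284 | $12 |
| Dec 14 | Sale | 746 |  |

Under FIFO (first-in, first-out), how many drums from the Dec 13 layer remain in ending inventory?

180

Dec 14, 746 sold [FIFO — oldest first]: 120 @ $6 + 140 @ $8 + 53 @ $7 + 95 @ $10 + 234 @ $11 + 104 @ $12 = $6,983
Ending inventory: 180 @ $12 = $2,160
Check: goods available $9,143 = COGS $6,983 + ending $2,160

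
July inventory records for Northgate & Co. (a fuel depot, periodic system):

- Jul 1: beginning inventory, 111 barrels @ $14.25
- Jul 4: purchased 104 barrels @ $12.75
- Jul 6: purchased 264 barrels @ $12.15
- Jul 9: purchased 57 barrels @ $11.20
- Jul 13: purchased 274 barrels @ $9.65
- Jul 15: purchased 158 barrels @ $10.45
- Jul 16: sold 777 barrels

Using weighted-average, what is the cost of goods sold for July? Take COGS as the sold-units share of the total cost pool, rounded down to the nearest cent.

Jul 16, sell 777: 777/968 × $11,048.95 → $8,868.83
Ending inventory (cost pool remaining) = $2,180.12

COGS = $8,868.83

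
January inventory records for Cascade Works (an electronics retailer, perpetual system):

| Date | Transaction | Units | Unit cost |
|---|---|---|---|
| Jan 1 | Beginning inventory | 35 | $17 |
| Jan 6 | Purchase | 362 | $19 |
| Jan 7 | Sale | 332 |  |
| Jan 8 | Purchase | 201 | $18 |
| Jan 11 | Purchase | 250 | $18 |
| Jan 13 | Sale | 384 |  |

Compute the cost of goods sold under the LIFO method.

Jan 7, 332 sold [LIFO — newest first]: 332 @ $19 = $6,308
Jan 13, 384 sold [LIFO — newest first]: 250 @ $18 + 134 @ $18 = $6,912
Total COGS = $6,308 + $6,912 = $13,220
Ending inventory: 35 @ $17 + 30 @ $19 + 67 @ $18 = $2,371

COGS = $13,220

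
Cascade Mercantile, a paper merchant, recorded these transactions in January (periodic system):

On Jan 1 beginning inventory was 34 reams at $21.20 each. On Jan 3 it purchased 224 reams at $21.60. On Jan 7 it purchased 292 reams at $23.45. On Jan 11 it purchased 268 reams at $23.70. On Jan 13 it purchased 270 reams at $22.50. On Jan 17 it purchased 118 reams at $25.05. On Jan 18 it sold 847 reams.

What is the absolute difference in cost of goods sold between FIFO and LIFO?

FIFO COGS: 34 @ $21.20 + 224 @ $21.60 + 292 @ $23.45 + 268 @ $23.70 + 29 @ $22.50 = $19,410.70
LIFO COGS: 118 @ $25.05 + 270 @ $22.50 + 268 @ $23.70 + 191 @ $23.45 = $19,861.45
Difference = |$19,410.70 − $19,861.45| = $450.75

$450.75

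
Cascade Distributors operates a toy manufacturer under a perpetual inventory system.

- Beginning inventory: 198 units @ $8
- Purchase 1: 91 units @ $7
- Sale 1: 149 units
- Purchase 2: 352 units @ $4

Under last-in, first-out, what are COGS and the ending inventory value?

COGS = $1,101; ending inventory = $2,528

Sale 1 (149) [LIFO — newest first]: 91 @ $7 + 58 @ $8 = $1,101
Ending inventory: 140 @ $8 + 352 @ $4 = $2,528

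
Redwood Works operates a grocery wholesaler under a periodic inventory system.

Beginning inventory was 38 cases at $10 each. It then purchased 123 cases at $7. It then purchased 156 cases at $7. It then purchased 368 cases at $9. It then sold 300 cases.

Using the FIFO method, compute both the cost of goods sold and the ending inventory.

COGS = $2,214; ending inventory = $3,431

Sale 1 (300) [FIFO — oldest first]: 38 @ $10 + 123 @ $7 + 139 @ $7 = $2,214
Ending inventory: 17 @ $7 + 368 @ $9 = $3,431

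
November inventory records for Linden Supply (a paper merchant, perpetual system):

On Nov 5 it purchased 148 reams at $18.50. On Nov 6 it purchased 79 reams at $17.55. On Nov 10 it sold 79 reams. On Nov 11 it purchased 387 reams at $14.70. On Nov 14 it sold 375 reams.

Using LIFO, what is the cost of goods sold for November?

COGS = $6,898.95

Nov 10, 79 sold [LIFO — newest first]: 79 @ $17.55 = $1,386.45
Nov 14, 375 sold [LIFO — newest first]: 375 @ $14.70 = $5,512.50
Total COGS = $1,386.45 + $5,512.50 = $6,898.95
Ending inventory: 148 @ $18.50 + 12 @ $14.70 = $2,914.40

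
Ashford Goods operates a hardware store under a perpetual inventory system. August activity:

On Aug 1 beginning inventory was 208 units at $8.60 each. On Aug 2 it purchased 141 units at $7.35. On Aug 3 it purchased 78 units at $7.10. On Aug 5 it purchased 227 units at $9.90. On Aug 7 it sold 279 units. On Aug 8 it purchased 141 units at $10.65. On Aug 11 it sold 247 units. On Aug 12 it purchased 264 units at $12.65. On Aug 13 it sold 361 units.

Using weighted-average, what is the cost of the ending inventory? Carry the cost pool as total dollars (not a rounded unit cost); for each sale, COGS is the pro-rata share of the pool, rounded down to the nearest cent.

After Aug 1: 208 on hand, pool $1,788.80 (≈ $8.6000 each)
After Aug 2: 349 on hand, pool $2,825.15 (≈ $8.0950 each)
After Aug 3: 427 on hand, pool $3,378.95 (≈ $7.9132 each)
After Aug 5: 654 on hand, pool $5,626.25 (≈ $8.6028 each)
Aug 7, sell 279: 279/654 × $5,626.25 → $2,400.18
After Aug 8: 516 on hand, pool $4,727.72 (≈ $9.1622 each)
Aug 11, sell 247: 247/516 × $4,727.72 → $2,263.07
After Aug 12: 533 on hand, pool $5,804.25 (≈ $10.8898 each)
Aug 13, sell 361: 361/533 × $5,804.25 → $3,931.20
Total COGS = $2,400.18 + $2,263.07 + $3,931.20 = $8,594.45
Ending inventory (cost pool remaining) = $1,873.05

Ending inventory = $1,873.05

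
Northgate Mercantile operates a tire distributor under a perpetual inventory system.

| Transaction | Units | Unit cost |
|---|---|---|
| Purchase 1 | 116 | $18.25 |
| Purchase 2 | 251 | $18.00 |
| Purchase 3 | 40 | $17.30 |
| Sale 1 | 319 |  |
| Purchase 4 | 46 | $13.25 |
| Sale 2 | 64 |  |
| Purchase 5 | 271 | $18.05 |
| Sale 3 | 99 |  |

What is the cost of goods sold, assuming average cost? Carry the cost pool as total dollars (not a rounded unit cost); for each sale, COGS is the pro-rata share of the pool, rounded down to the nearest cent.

COGS = $8,543.35

After Purchase 1: 116 on hand, pool $2,117.00 (≈ $18.2500 each)
After Purchase 2: 367 on hand, pool $6,635.00 (≈ $18.0790 each)
After Purchase 3: 407 on hand, pool $7,327.00 (≈ $18.0025 each)
Sale 1, sell 319: 319/407 × $7,327.00 → $5,742.78
After Purchase 4: 134 on hand, pool $2,193.72 (≈ $16.3710 each)
Sale 2, sell 64: 64/134 × $2,193.72 → $1,047.74
After Purchase 5: 341 on hand, pool $6,037.53 (≈ $17.7054 each)
Sale 3, sell 99: 99/341 × $6,037.53 → $1,752.83
Total COGS = $5,742.78 + $1,047.74 + $1,752.83 = $8,543.35
Ending inventory (cost pool remaining) = $4,284.70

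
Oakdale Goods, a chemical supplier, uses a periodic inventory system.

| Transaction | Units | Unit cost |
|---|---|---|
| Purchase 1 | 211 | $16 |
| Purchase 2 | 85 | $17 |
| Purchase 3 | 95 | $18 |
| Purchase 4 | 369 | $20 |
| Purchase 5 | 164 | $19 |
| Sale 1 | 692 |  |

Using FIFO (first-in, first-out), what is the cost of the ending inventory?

Ending inventory = $4,476

Sale 1 (692) [FIFO — oldest first]: 211 @ $16 + 85 @ $17 + 95 @ $18 + 301 @ $20 = $12,551
Ending inventory: 68 @ $20 + 164 @ $19 = $4,476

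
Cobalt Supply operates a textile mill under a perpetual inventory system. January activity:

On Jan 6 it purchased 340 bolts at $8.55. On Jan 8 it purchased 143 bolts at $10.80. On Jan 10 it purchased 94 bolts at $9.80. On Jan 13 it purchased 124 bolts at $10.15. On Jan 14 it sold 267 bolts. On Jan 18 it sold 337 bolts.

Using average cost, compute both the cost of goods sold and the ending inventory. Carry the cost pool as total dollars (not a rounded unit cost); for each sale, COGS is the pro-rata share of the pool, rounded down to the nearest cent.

After Jan 6: 340 on hand, pool $2,907.00 (≈ $8.5500 each)
After Jan 8: 483 on hand, pool $4,451.40 (≈ $9.2161 each)
After Jan 10: 577 on hand, pool $5,372.60 (≈ $9.3113 each)
After Jan 13: 701 on hand, pool $6,631.20 (≈ $9.4596 each)
Jan 14, sell 267: 267/701 × $6,631.20 → $2,525.72
Jan 18, sell 337: 337/434 × $4,105.48 → $3,187.89
Total COGS = $2,525.72 + $3,187.89 = $5,713.61
Ending inventory (cost pool remaining) = $917.59
Check: goods available $6,631.20 = COGS $5,713.61 + ending $917.59

COGS = $5,713.61; ending inventory = $917.59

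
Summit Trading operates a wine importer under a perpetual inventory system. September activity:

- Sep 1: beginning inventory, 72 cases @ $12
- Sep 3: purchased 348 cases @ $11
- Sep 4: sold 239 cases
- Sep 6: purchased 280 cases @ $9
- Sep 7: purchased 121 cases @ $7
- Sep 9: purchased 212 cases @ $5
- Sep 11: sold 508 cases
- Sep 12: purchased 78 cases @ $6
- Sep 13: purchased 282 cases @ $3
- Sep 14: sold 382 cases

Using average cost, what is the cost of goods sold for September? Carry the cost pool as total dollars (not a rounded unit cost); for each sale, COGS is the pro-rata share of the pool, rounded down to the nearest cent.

COGS = $8,946.68

After Sep 1: 72 on hand, pool $864.00 (≈ $12.0000 each)
After Sep 3: 420 on hand, pool $4,692.00 (≈ $11.1714 each)
Sep 4, sell 239: 239/420 × $4,692.00 → $2,669.97
After Sep 6: 461 on hand, pool $4,542.03 (≈ $9.8526 each)
After Sep 7: 582 on hand, pool $5,389.03 (≈ $9.2595 each)
After Sep 9: 794 on hand, pool $6,449.03 (≈ $8.1222 each)
Sep 11, sell 508: 508/794 × $6,449.03 → $4,126.07
After Sep 12: 364 on hand, pool $2,790.96 (≈ $7.6675 each)
After Sep 13: 646 on hand, pool $3,636.96 (≈ $5.6300 each)
Sep 14, sell 382: 382/646 × $3,636.96 → $2,150.64
Total COGS = $2,669.97 + $4,126.07 + $2,150.64 = $8,946.68
Ending inventory (cost pool remaining) = $1,486.32
Check: goods available $10,433.00 = COGS $8,946.68 + ending $1,486.32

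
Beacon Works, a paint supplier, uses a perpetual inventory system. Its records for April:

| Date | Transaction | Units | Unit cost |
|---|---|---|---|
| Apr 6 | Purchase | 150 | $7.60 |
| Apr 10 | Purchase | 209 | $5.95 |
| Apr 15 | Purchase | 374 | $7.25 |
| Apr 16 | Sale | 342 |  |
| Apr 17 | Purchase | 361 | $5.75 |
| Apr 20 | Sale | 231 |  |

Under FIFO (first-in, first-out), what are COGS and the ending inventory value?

Apr 16, 342 sold [FIFO — oldest first]: 150 @ $7.60 + 192 @ $5.95 = $2,282.40
Apr 20, 231 sold [FIFO — oldest first]: 17 @ $5.95 + 214 @ $7.25 = $1,652.65
Total COGS = $2,282.40 + $1,652.65 = $3,935.05
Ending inventory: 160 @ $7.25 + 361 @ $5.75 = $3,235.75

COGS = $3,935.05; ending inventory = $3,235.75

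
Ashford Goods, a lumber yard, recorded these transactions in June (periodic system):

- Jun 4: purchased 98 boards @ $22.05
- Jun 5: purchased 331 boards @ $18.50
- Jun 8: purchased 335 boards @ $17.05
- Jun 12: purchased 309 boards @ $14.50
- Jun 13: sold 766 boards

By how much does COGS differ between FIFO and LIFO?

FIFO COGS: 98 @ $22.05 + 331 @ $18.50 + 335 @ $17.05 + 2 @ $14.50 = $14,025.15
LIFO COGS: 309 @ $14.50 + 335 @ $17.05 + 122 @ $18.50 = $12,449.25
Difference = |$14,025.15 − $12,449.25| = $1,575.90

$1,575.90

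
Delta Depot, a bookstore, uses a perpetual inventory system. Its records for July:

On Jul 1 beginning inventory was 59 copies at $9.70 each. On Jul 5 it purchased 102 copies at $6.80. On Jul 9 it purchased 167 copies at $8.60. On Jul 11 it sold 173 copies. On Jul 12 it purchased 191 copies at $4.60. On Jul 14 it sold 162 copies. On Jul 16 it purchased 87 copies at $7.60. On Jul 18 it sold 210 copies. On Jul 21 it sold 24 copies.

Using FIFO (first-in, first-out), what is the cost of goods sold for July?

Jul 11, 173 sold [FIFO — oldest first]: 59 @ $9.70 + 102 @ $6.80 + 12 @ $8.60 = $1,369.10
Jul 14, 162 sold [FIFO — oldest first]: 155 @ $8.60 + 7 @ $4.60 = $1,365.20
Jul 18, 210 sold [FIFO — oldest first]: 184 @ $4.60 + 26 @ $7.60 = $1,044.00
Jul 21, 24 sold [FIFO — oldest first]: 24 @ $7.60 = $182.40
Total COGS = $1,369.10 + $1,365.20 + $1,044.00 + $182.40 = $3,960.70
Ending inventory: 37 @ $7.60 = $281.20

COGS = $3,960.70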